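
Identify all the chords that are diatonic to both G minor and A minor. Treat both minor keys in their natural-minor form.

Dm, F

Triads in G minor (natural minor): Gm (i), Adim (ii°), B♭ (III), Cm (iv), Dm (v), E♭ (VI), F (VII).
Triads in A minor (natural minor): Am (i), Bdim (ii°), C (III), Dm (iv), Em (v), F (VI), G (VII).
Shared triads with their functions: Dm (v in G minor, iv in A minor); F (VII in G minor, VI in A minor).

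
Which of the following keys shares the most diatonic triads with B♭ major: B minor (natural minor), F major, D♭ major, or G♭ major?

F major

Triads of B♭ major: B♭ (I), Cm (ii), Dm (iii), E♭ (IV), F (V), Gm (vi), Adim (vii°).
B minor (natural minor) shares 0: none.
F major shares 4: B♭, Dm, F, Gm.
D♭ major shares 0: none.
G♭ major shares 0: none.
The most common triads (4) are shared with F major.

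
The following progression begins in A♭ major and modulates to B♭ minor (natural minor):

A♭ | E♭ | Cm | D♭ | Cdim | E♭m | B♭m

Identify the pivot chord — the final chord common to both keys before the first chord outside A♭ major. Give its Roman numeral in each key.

D♭ — IV in A♭ major, III in B♭ minor

Chords diatonic to A♭ major: A♭, B♭m, Cm, D♭, E♭, Fm, Gdim.
Reading the progression, the first chord not in that set is Cdim, so the modulation leaves A♭ major there.
The chord immediately before Cdim is D♭, which is diatonic to both keys: IV in A♭ major and III in B♭ minor.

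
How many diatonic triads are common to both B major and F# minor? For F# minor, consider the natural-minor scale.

Diatonic triads of B major: B (I), C#m (ii), D#m (iii), E (IV), F# (V), G#m (vi), A#dim (vii°).
Diatonic triads of F# minor (natural minor): F#m (i), G#dim (ii°), A (III), Bm (iv), C#m (v), D (VI), E (VII).
Matching root and quality in both lists: C#m, E.
That gives 2 common triads.

2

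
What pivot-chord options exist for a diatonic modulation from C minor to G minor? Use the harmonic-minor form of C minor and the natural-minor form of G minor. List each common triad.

Triads in C minor (harmonic minor): C minor (i), D diminished (ii°), Eb augmented (III+), F minor (iv), G major (V), Ab major (VI), B diminished (vii°).
Triads in G minor (natural minor): G minor (i), A diminished (ii°), Bb major (III), C minor (iv), D minor (v), Eb major (VI), F major (VII).
Shared triads with their functions: C minor (i in C minor, iv in G minor).

Cm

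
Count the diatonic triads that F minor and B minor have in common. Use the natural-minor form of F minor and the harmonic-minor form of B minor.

Diatonic triads of F minor (natural minor): Fm (i), Gdim (ii°), Ab (III), Bbm (iv), Cm (v), Db (VI), Eb (VII).
Diatonic triads of B minor (harmonic minor): Bm (i), C#dim (ii°), Daug (III+), Em (iv), F# (V), G (VI), A#dim (vii°).
No triad has the same root and quality in both keys.

0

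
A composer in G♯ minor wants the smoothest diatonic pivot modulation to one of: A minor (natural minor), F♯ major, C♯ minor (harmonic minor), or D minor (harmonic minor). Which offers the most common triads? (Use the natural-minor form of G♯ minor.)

Triads of G♯ minor (natural minor): G♯ minor (i), A♯ diminished (ii°), B major (III), C♯ minor (iv), D♯ minor (v), E major (VI), F♯ major (VII).
A minor (natural minor) shares 0: none.
F♯ major shares 4: G♯m, B, D♯m, F♯.
C♯ minor (harmonic minor) shares 1: C♯m.
D minor (harmonic minor) shares 0: none.
The most common triads (4) are shared with F♯ major.

F♯ major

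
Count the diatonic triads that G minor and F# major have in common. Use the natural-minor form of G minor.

Diatonic triads of G minor (natural minor): Gm (i), Adim (ii°), Bb (III), Cm (iv), Dm (v), Eb (VI), F (VII).
Diatonic triads of F# major: F# (I), G#m (ii), A#m (iii), B (IV), C# (V), D#m (vi), E#dim (vii°).
No triad has the same root and quality in both keys.

0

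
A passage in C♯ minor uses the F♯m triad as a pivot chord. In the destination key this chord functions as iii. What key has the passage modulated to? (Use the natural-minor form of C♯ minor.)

The numeral iii denotes a minor triad on scale degree 3. With F♯ on degree 3, the tonic of the new key is D.
Degree 3 carries a minor triad in major keys, so the destination is D major.
Check: the diatonic triads of D major are D (I), Em (ii), F♯m (iii), G (IV), A (V), Bm (vi), C♯dim (vii°) — F♯m is indeed iii.

D major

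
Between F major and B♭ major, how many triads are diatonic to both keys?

4

Diatonic triads of F major: F major (I), G minor (ii), A minor (iii), B♭ major (IV), C major (V), D minor (vi), E diminished (vii°).
Diatonic triads of B♭ major: B♭ major (I), C minor (ii), D minor (iii), E♭ major (IV), F major (V), G minor (vi), A diminished (vii°).
Matching root and quality in both lists: F major, G minor, B♭ major, D minor.
That gives 4 common triads.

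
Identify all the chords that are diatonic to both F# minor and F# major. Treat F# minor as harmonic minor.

C#, E#dim

Triads in F# minor (harmonic minor): F#m (i), G#dim (ii°), Aaug (III+), Bm (iv), C# (V), D (VI), E#dim (vii°).
Triads in F# major: F# (I), G#m (ii), A#m (iii), B (IV), C# (V), D#m (vi), E#dim (vii°).
Shared triads with their functions: C# (V in F# minor, V in F# major); E#dim (vii° in F# minor, vii° in F# major).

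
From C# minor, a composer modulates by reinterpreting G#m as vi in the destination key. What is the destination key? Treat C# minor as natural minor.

B major

The numeral vi denotes a minor triad on scale degree 6. With G# on degree 6, the tonic of the new key is B.
Degree 6 carries a minor triad in major keys, so the destination is B major.
Check: the diatonic triads of B major are B (I), C#m (ii), D#m (iii), E (IV), F# (V), G#m (vi), A#dim (vii°) — G#m is indeed vi.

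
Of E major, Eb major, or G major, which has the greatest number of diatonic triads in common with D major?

G major

Triads of D major: D (I), Em (ii), F#m (iii), G (IV), A (V), Bm (vi), C#dim (vii°).
E major shares 2: F#m, A.
Eb major shares 0: none.
G major shares 4: D, Em, G, Bm.
The most common triads (4) are shared with G major.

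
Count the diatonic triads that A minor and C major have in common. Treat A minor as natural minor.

7

Diatonic triads of A minor (natural minor): Am (i), Bdim (ii°), C (III), Dm (iv), Em (v), F (VI), G (VII).
Diatonic triads of C major: C (I), Dm (ii), Em (iii), F (IV), G (V), Am (vi), Bdim (vii°).
Matching root and quality in both lists: Am, Bdim, C, Dm, Em, F, G.
That gives 7 common triads.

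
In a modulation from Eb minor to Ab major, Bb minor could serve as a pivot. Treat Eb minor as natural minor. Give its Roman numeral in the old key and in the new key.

The scale of Eb minor (natural minor) is Eb F Gb Ab Bb Cb Db; Bb is degree 5, and the triad built there (Bb-Db-F) is minor, so it is v.
The scale of Ab major is Ab Bb C Db Eb F G; Bb is degree 2, and the triad built there (Bb-Db-F) is minor, so it is ii.

v in Eb minor; ii in Ab major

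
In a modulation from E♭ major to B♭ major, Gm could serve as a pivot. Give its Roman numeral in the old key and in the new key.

The scale of E♭ major is E♭ F G A♭ B♭ C D; G is degree 3, and the triad built there (G-B♭-D) is minor, so it is iii.
The scale of B♭ major is B♭ C D E♭ F G A; G is degree 6, and the triad built there (G-B♭-D) is minor, so it is vi.

iii in E♭ major; vi in B♭ major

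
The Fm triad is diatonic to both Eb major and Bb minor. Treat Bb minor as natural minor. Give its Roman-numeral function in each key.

ii in Eb major; v in Bb minor

The scale of Eb major is Eb F G Ab Bb C D; F is degree 2, and the triad built there (F-Ab-C) is minor, so it is ii.
The scale of Bb minor (natural minor) is Bb C Db Eb F Gb Ab; F is degree 5, and the triad built there (F-Ab-C) is minor, so it is v.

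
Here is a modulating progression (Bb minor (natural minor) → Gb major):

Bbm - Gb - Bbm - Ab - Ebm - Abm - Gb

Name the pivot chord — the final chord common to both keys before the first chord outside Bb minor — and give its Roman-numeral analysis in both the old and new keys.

Ebm — iv in Bb minor, vi in Gb major

Chords diatonic to Bb minor: Bbm, Cdim, Db, Ebm, Fm, Gb, Ab.
Reading the progression, the first chord not in that set is Abm, so the modulation leaves Bb minor there.
The chord immediately before Abm is Ebm, which is diatonic to both keys: iv in Bb minor and vi in Gb major.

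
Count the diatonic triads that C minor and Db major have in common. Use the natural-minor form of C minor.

Diatonic triads of C minor (natural minor): Cm (i), Ddim (ii°), Eb (III), Fm (iv), Gm (v), Ab (VI), Bb (VII).
Diatonic triads of Db major: Db (I), Ebm (ii), Fm (iii), Gb (IV), Ab (V), Bbm (vi), Cdim (vii°).
Matching root and quality in both lists: Fm, Ab.
That gives 2 common triads.

2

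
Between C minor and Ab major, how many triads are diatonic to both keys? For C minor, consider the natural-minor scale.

4

Diatonic triads of C minor (natural minor): C minor (i), D diminished (ii°), Eb major (III), F minor (iv), G minor (v), Ab major (VI), Bb major (VII).
Diatonic triads of Ab major: Ab major (I), Bb minor (ii), C minor (iii), Db major (IV), Eb major (V), F minor (vi), G diminished (vii°).
Matching root and quality in both lists: C minor, Eb major, F minor, Ab major.
That gives 4 common triads.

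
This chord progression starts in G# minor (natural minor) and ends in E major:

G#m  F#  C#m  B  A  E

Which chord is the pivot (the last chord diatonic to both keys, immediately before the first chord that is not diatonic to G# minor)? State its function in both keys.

Chords diatonic to G# minor: G#m, A#dim, B, C#m, D#m, E, F#.
Reading the progression, the first chord not in that set is A, so the modulation leaves G# minor there.
The chord immediately before A is B, which is diatonic to both keys: III in G# minor and V in E major.

B — III in G# minor, V in E major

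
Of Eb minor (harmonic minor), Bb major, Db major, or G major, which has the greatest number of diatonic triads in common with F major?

Triads of F major: F major (I), G minor (ii), A minor (iii), Bb major (IV), C major (V), D minor (vi), E diminished (vii°).
Eb minor (harmonic minor) shares 1: Bb.
Bb major shares 4: F, Gm, Bb, Dm.
Db major shares 0: none.
G major shares 2: Am, C.
The most common triads (4) are shared with Bb major.

Bb major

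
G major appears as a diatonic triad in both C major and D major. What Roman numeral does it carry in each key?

V in C major; IV in D major

The scale of C major is C D E F G A B; G is degree 5, and the triad built there (G-B-D) is major, so it is V.
The scale of D major is D E F# G A B C#; G is degree 4, and the triad built there (G-B-D) is major, so it is IV.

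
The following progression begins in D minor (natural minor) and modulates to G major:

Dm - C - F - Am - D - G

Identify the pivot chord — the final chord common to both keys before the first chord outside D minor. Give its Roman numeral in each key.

Am — v in D minor, ii in G major

Chords diatonic to D minor: Dm, Edim, F, Gm, Am, Bb, C.
Reading the progression, the first chord not in that set is D, so the modulation leaves D minor there.
The chord immediately before D is Am, which is diatonic to both keys: v in D minor and ii in G major.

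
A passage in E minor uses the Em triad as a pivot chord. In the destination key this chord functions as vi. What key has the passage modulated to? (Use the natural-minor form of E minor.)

The numeral vi denotes a minor triad on scale degree 6. With E on degree 6, the tonic of the new key is G.
Degree 6 carries a minor triad in major keys, so the destination is G major.
Check: the diatonic triads of G major are G (I), Am (ii), Bm (iii), C (IV), D (V), Em (vi), F#dim (vii°) — Em is indeed vi.

G major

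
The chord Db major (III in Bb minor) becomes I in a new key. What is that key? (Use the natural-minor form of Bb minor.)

The numeral I denotes a major triad on scale degree 1. With Db on degree 1, the tonic of the new key is Db.
Degree 1 carries a major triad in major keys, so the destination is Db major.
Check: the diatonic triads of Db major are Db (I), Ebm (ii), Fm (iii), Gb (IV), Ab (V), Bbm (vi), Cdim (vii°) — Db major is indeed I.

Db major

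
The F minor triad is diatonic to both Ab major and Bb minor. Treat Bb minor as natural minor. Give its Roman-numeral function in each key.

The scale of Ab major is Ab Bb C Db Eb F G; F is degree 6, and the triad built there (F-Ab-C) is minor, so it is vi.
The scale of Bb minor (natural minor) is Bb C Db Eb F Gb Ab; F is degree 5, and the triad built there (F-Ab-C) is minor, so it is v.

vi in Ab major; v in Bb minor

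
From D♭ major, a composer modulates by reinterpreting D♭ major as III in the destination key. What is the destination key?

The numeral III denotes a major triad on scale degree 3. With D♭ on degree 3, the tonic of the new key is B♭.
Degree 3 carries a major triad in natural-minor keys, so the destination is B♭ minor.
Check: the diatonic triads of B♭ minor (natural minor) are B♭m (i), Cdim (ii°), D♭ (III), E♭m (iv), Fm (v), G♭ (VI), A♭ (VII) — D♭ major is indeed III.

B♭ minor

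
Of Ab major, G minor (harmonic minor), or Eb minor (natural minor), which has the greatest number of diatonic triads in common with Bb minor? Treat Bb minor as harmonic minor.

Eb minor

Triads of Bb minor (harmonic minor): Bbm (i), Cdim (ii°), Dbaug (III+), Ebm (iv), F (V), Gb (VI), Adim (vii°).
Ab major shares 1: Bbm.
G minor (harmonic minor) shares 1: Adim.
Eb minor (natural minor) shares 3: Bbm, Ebm, Gb.
The most common triads (3) are shared with Eb minor.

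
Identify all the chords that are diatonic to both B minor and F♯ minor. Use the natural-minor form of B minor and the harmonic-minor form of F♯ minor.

Bm, D, F♯m

Triads in B minor (natural minor): Bm (i), C♯dim (ii°), D (III), Em (iv), F♯m (v), G (VI), A (VII).
Triads in F♯ minor (harmonic minor): F♯m (i), G♯dim (ii°), Aaug (III+), Bm (iv), C♯ (V), D (VI), E♯dim (vii°).
Shared triads with their functions: Bm (i in B minor, iv in F♯ minor); D (III in B minor, VI in F♯ minor); F♯m (v in B minor, i in F♯ minor).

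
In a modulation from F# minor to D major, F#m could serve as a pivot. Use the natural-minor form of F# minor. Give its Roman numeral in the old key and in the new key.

i in F# minor; iii in D major

The scale of F# minor (natural minor) is F# G# A B C# D E; F# is degree 1, and the triad built there (F#-A-C#) is minor, so it is i.
The scale of D major is D E F# G A B C#; F# is degree 3, and the triad built there (F#-A-C#) is minor, so it is iii.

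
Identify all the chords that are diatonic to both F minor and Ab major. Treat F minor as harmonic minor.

Fm, Gdim, Bbm, Db

Triads in F minor (harmonic minor): F minor (i), G diminished (ii°), Ab augmented (III+), Bb minor (iv), C major (V), Db major (VI), E diminished (vii°).
Triads in Ab major: Ab major (I), Bb minor (ii), C minor (iii), Db major (IV), Eb major (V), F minor (vi), G diminished (vii°).
Shared triads with their functions: F minor (i in F minor, vi in Ab major); G diminished (ii° in F minor, vii° in Ab major); Bb minor (iv in F minor, ii in Ab major); Db major (VI in F minor, IV in Ab major).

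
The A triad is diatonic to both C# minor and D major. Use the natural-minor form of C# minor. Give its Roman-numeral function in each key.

The scale of C# minor (natural minor) is C# D# E F# G# A B; A is degree 6, and the triad built there (A-C#-E) is major, so it is VI.
The scale of D major is D E F# G A B C#; A is degree 5, and the triad built there (A-C#-E) is major, so it is V.

VI in C# minor; V in D major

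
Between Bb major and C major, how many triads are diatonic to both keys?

Diatonic triads of Bb major: Bb (I), Cm (ii), Dm (iii), Eb (IV), F (V), Gm (vi), Adim (vii°).
Diatonic triads of C major: C (I), Dm (ii), Em (iii), F (IV), G (V), Am (vi), Bdim (vii°).
Matching root and quality in both lists: Dm, F.
That gives 2 common triads.

2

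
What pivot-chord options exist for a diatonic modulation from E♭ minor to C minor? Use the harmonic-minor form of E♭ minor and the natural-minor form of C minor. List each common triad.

Triads in E♭ minor (harmonic minor): E♭ minor (i), F diminished (ii°), G♭ augmented (III+), A♭ minor (iv), B♭ major (V), C♭ major (VI), D diminished (vii°).
Triads in C minor (natural minor): C minor (i), D diminished (ii°), E♭ major (III), F minor (iv), G minor (v), A♭ major (VI), B♭ major (VII).
Shared triads with their functions: B♭ major (V in E♭ minor, VII in C minor); D diminished (vii° in E♭ minor, ii° in C minor).

B♭, Ddim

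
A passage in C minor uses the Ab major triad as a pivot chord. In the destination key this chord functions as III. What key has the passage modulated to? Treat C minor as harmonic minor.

The numeral III denotes a major triad on scale degree 3. With Ab on degree 3, the tonic of the new key is F.
Degree 3 carries a major triad in natural-minor keys, so the destination is F minor.
Check: the diatonic triads of F minor (natural minor) are Fm (i), Gdim (ii°), Ab (III), Bbm (iv), Cm (v), Db (VI), Eb (VII) — Ab major is indeed III.

F minor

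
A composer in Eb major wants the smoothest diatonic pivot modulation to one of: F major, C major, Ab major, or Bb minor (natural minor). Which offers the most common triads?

Ab major

Triads of Eb major: Eb (I), Fm (ii), Gm (iii), Ab (IV), Bb (V), Cm (vi), Ddim (vii°).
F major shares 2: Gm, Bb.
C major shares 0: none.
Ab major shares 4: Eb, Fm, Ab, Cm.
Bb minor (natural minor) shares 2: Fm, Ab.
The most common triads (4) are shared with Ab major.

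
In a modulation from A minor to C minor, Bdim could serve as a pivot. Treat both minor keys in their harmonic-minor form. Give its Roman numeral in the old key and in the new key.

The scale of A minor (harmonic minor) is A B C D E F G#; B is degree 2, and the triad built there (B-D-F) is diminished, so it is ii°.
The scale of C minor (harmonic minor) is C D Eb F G Ab B; B is degree 7, and the triad built there (B-D-F) is diminished, so it is vii°.

ii° in A minor; vii° in C minor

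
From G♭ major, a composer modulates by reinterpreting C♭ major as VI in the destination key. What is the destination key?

E♭ minor

The numeral VI denotes a major triad on scale degree 6. With C♭ on degree 6, the tonic of the new key is E♭.
Degree 6 carries a major triad in minor keys, so the destination is E♭ minor.
Check: the diatonic triads of E♭ minor (natural minor) are E♭m (i), Fdim (ii°), G♭ (III), A♭m (iv), B♭m (v), C♭ (VI), D♭ (VII) — C♭ major is indeed VI.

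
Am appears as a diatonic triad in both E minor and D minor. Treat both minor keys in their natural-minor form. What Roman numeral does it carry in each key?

iv in E minor; v in D minor

The scale of E minor (natural minor) is E F# G A B C D; A is degree 4, and the triad built there (A-C-E) is minor, so it is iv.
The scale of D minor (natural minor) is D E F G A Bb C; A is degree 5, and the triad built there (A-C-E) is minor, so it is v.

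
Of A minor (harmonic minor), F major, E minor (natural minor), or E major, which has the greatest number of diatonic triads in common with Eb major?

Triads of Eb major: Eb (I), Fm (ii), Gm (iii), Ab (IV), Bb (V), Cm (vi), Ddim (vii°).
A minor (harmonic minor) shares 0: none.
F major shares 2: Gm, Bb.
E minor (natural minor) shares 0: none.
E major shares 0: none.
The most common triads (2) are shared with F major.

F major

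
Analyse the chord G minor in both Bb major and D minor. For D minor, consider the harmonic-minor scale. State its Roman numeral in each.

vi in Bb major; iv in D minor

The scale of Bb major is Bb C D Eb F G A; G is degree 6, and the triad built there (G-Bb-D) is minor, so it is vi.
The scale of D minor (harmonic minor) is D E F G A Bb C#; G is degree 4, and the triad built there (G-Bb-D) is minor, so it is iv.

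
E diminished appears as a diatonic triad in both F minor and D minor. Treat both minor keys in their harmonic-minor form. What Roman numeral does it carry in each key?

vii° in F minor; ii° in D minor

The scale of F minor (harmonic minor) is F G Ab Bb C Db E; E is degree 7, and the triad built there (E-G-Bb) is diminished, so it is vii°.
The scale of D minor (harmonic minor) is D E F G A Bb C#; E is degree 2, and the triad built there (E-G-Bb) is diminished, so it is ii°.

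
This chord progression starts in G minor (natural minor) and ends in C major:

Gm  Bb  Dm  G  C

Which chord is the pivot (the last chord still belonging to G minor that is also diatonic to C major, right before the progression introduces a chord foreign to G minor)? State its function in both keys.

Chords diatonic to G minor: Gm, Adim, Bb, Cm, Dm, Eb, F.
Reading the progression, the first chord not in that set is G, so the modulation leaves G minor there.
The chord immediately before G is Dm, which is diatonic to both keys: v in G minor and ii in C major.

Dm — v in G minor, ii in C major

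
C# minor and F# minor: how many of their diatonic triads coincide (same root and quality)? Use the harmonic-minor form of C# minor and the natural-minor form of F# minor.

3

Diatonic triads of C# minor (harmonic minor): C#m (i), D#dim (ii°), Eaug (III+), F#m (iv), G# (V), A (VI), B#dim (vii°).
Diatonic triads of F# minor (natural minor): F#m (i), G#dim (ii°), A (III), Bm (iv), C#m (v), D (VI), E (VII).
Matching root and quality in both lists: C#m, F#m, A.
That gives 3 common triads.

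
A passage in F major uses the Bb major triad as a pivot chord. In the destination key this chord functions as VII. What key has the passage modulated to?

C minor

The numeral VII denotes a major triad on scale degree 7. With Bb on degree 7, the tonic of the new key is C.
Degree 7 carries a major triad in natural-minor keys, so the destination is C minor.
Check: the diatonic triads of C minor (natural minor) are Cm (i), Ddim (ii°), Eb (III), Fm (iv), Gm (v), Ab (VI), Bb (VII) — Bb major is indeed VII.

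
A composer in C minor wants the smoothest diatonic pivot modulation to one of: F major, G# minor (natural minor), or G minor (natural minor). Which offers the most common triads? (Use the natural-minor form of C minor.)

Triads of C minor (natural minor): Cm (i), Ddim (ii°), Eb (III), Fm (iv), Gm (v), Ab (VI), Bb (VII).
F major shares 2: Gm, Bb.
G# minor (natural minor) shares 0: none.
G minor (natural minor) shares 4: Cm, Eb, Gm, Bb.
The most common triads (4) are shared with G minor.

G minor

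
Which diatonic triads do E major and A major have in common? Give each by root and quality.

E, F#m, A, C#m

Triads in E major: E (I), F#m (ii), G#m (iii), A (IV), B (V), C#m (vi), D#dim (vii°).
Triads in A major: A (I), Bm (ii), C#m (iii), D (IV), E (V), F#m (vi), G#dim (vii°).
Shared triads with their functions: E (I in E major, V in A major); F#m (ii in E major, vi in A major); A (IV in E major, I in A major); C#m (vi in E major, iii in A major).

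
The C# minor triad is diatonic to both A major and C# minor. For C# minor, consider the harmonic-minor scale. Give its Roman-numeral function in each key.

The scale of A major is A B C# D E F# G#; C# is degree 3, and the triad built there (C#-E-G#) is minor, so it is iii.
The scale of C# minor (harmonic minor) is C# D# E F# G# A B#; C# is degree 1, and the triad built there (C#-E-G#) is minor, so it is i.

iii in A major; i in C# minor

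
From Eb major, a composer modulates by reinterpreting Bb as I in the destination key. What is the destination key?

Bb major

The numeral I denotes a major triad on scale degree 1. With Bb on degree 1, the tonic of the new key is Bb.
Degree 1 carries a major triad in major keys, so the destination is Bb major.
Check: the diatonic triads of Bb major are Bb (I), Cm (ii), Dm (iii), Eb (IV), F (V), Gm (vi), Adim (vii°) — Bb is indeed I.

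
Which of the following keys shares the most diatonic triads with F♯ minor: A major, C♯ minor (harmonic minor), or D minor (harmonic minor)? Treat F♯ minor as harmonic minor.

Triads of F♯ minor (harmonic minor): F♯ minor (i), G♯ diminished (ii°), A augmented (III+), B minor (iv), C♯ major (V), D major (VI), E♯ diminished (vii°).
A major shares 4: F♯m, G♯dim, Bm, D.
C♯ minor (harmonic minor) shares 1: F♯m.
D minor (harmonic minor) shares 0: none.
The most common triads (4) are shared with A major.

A major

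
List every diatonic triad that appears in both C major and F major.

Triads in C major: C major (I), D minor (ii), E minor (iii), F major (IV), G major (V), A minor (vi), B diminished (vii°).
Triads in F major: F major (I), G minor (ii), A minor (iii), Bb major (IV), C major (V), D minor (vi), E diminished (vii°).
Shared triads with their functions: C major (I in C major, V in F major); D minor (ii in C major, vi in F major); F major (IV in C major, I in F major); A minor (vi in C major, iii in F major).

C, Dm, F, Am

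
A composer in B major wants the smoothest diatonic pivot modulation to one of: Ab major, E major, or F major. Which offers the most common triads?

E major

Triads of B major: B (I), C#m (ii), D#m (iii), E (IV), F# (V), G#m (vi), A#dim (vii°).
Ab major shares 0: none.
E major shares 4: B, C#m, E, G#m.
F major shares 0: none.
The most common triads (4) are shared with E major.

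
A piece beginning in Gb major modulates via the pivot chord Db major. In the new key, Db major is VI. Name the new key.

The numeral VI denotes a major triad on scale degree 6. With Db on degree 6, the tonic of the new key is F.
Degree 6 carries a major triad in minor keys, so the destination is F minor.
Check: the diatonic triads of F minor (natural minor) are Fm (i), Gdim (ii°), Ab (III), Bbm (iv), Cm (v), Db (VI), Eb (VII) — Db major is indeed VI.

F minor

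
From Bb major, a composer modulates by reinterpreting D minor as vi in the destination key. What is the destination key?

F major

The numeral vi denotes a minor triad on scale degree 6. With D on degree 6, the tonic of the new key is F.
Degree 6 carries a minor triad in major keys, so the destination is F major.
Check: the diatonic triads of F major are F (I), Gm (ii), Am (iii), Bb (IV), C (V), Dm (vi), Edim (vii°) — D minor is indeed vi.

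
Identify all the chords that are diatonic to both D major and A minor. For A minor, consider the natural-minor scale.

Triads in D major: D major (I), E minor (ii), F♯ minor (iii), G major (IV), A major (V), B minor (vi), C♯ diminished (vii°).
Triads in A minor (natural minor): A minor (i), B diminished (ii°), C major (III), D minor (iv), E minor (v), F major (VI), G major (VII).
Shared triads with their functions: E minor (ii in D major, v in A minor); G major (IV in D major, VII in A minor).

Em, G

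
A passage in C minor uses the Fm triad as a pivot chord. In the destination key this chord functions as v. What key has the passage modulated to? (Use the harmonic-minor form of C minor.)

B♭ minor

The numeral v denotes a minor triad on scale degree 5. With F on degree 5, the tonic of the new key is B♭.
Degree 5 carries a minor triad in natural-minor keys, so the destination is B♭ minor.
Check: the diatonic triads of B♭ minor (natural minor) are B♭m (i), Cdim (ii°), D♭ (III), E♭m (iv), Fm (v), G♭ (VI), A♭ (VII) — Fm is indeed v.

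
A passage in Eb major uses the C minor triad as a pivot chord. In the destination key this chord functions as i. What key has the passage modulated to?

The numeral i denotes a minor triad on scale degree 1. With C on degree 1, the tonic of the new key is C.
Degree 1 carries a minor triad in minor keys, so the destination is C minor.
Check: the diatonic triads of C minor (natural minor) are Cm (i), Ddim (ii°), Eb (III), Fm (iv), Gm (v), Ab (VI), Bb (VII) — C minor is indeed i.

C minor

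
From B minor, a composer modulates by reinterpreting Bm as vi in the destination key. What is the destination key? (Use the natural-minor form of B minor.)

The numeral vi denotes a minor triad on scale degree 6. With B on degree 6, the tonic of the new key is D.
Degree 6 carries a minor triad in major keys, so the destination is D major.
Check: the diatonic triads of D major are D (I), Em (ii), F#m (iii), G (IV), A (V), Bm (vi), C#dim (vii°) — Bm is indeed vi.

D major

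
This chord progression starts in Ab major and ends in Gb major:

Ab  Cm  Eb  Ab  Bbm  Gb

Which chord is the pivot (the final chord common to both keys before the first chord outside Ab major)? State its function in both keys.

Chords diatonic to Ab major: Ab, Bbm, Cm, Db, Eb, Fm, Gdim.
Reading the progression, the first chord not in that set is Gb, so the modulation leaves Ab major there.
The chord immediately before Gb is Bbm, which is diatonic to both keys: ii in Ab major and iii in Gb major.

Bbm — ii in Ab major, iii in Gb major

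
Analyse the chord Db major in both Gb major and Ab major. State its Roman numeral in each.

V in Gb major; IV in Ab major

The scale of Gb major is Gb Ab Bb Cb Db Eb F; Db is degree 5, and the triad built there (Db-F-Ab) is major, so it is V.
The scale of Ab major is Ab Bb C Db Eb F G; Db is degree 4, and the triad built there (Db-F-Ab) is major, so it is IV.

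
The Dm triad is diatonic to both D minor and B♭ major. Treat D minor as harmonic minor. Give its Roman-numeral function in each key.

i in D minor; iii in B♭ major

The scale of D minor (harmonic minor) is D E F G A B♭ C♯; D is degree 1, and the triad built there (D-F-A) is minor, so it is i.
The scale of B♭ major is B♭ C D E♭ F G A; D is degree 3, and the triad built there (D-F-A) is minor, so it is iii.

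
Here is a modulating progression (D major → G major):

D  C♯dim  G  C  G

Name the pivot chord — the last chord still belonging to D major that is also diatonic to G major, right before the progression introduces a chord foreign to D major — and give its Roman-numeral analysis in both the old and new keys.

G — IV in D major, I in G major

Chords diatonic to D major: D, Em, F♯m, G, A, Bm, C♯dim.
Reading the progression, the first chord not in that set is C, so the modulation leaves D major there.
The chord immediately before C is G, which is diatonic to both keys: IV in D major and I in G major.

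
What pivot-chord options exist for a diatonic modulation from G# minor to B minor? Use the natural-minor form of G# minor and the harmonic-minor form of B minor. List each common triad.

A#dim, F#

Triads in G# minor (natural minor): G#m (i), A#dim (ii°), B (III), C#m (iv), D#m (v), E (VI), F# (VII).
Triads in B minor (harmonic minor): Bm (i), C#dim (ii°), Daug (III+), Em (iv), F# (V), G (VI), A#dim (vii°).
Shared triads with their functions: A#dim (ii° in G# minor, vii° in B minor); F# (VII in G# minor, V in B minor).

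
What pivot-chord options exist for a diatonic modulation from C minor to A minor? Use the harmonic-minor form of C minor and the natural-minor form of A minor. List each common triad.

Triads in C minor (harmonic minor): Cm (i), Ddim (ii°), E♭aug (III+), Fm (iv), G (V), A♭ (VI), Bdim (vii°).
Triads in A minor (natural minor): Am (i), Bdim (ii°), C (III), Dm (iv), Em (v), F (VI), G (VII).
Shared triads with their functions: G (V in C minor, VII in A minor); Bdim (vii° in C minor, ii° in A minor).

G, Bdim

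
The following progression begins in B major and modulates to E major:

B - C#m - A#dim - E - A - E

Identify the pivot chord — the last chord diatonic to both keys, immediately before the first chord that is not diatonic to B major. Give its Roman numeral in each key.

E — IV in B major, I in E major

Chords diatonic to B major: B, C#m, D#m, E, F#, G#m, A#dim.
Reading the progression, the first chord not in that set is A, so the modulation leaves B major there.
The chord immediately before A is E, which is diatonic to both keys: IV in B major and I in E major.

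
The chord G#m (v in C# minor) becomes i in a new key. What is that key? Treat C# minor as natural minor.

The numeral i denotes a minor triad on scale degree 1. With G# on degree 1, the tonic of the new key is G#.
Degree 1 carries a minor triad in minor keys, so the destination is G# minor.
Check: the diatonic triads of G# minor (natural minor) are G#m (i), A#dim (ii°), B (III), C#m (iv), D#m (v), E (VI), F# (VII) — G#m is indeed i.

G# minor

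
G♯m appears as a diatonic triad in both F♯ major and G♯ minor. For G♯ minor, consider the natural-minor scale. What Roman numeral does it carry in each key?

The scale of F♯ major is F♯ G♯ A♯ B C♯ D♯ E♯; G♯ is degree 2, and the triad built there (G♯-B-D♯) is minor, so it is ii.
The scale of G♯ minor (natural minor) is G♯ A♯ B C♯ D♯ E F♯; G♯ is degree 1, and the triad built there (G♯-B-D♯) is minor, so it is i.

ii in F♯ major; i in G♯ minor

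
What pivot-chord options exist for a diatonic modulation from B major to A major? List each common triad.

Triads in B major: B (I), C#m (ii), D#m (iii), E (IV), F# (V), G#m (vi), A#dim (vii°).
Triads in A major: A (I), Bm (ii), C#m (iii), D (IV), E (V), F#m (vi), G#dim (vii°).
Shared triads with their functions: C#m (ii in B major, iii in A major); E (IV in B major, V in A major).

C#m, E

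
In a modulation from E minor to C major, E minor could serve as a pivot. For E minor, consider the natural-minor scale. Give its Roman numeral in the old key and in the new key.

The scale of E minor (natural minor) is E F# G A B C D; E is degree 1, and the triad built there (E-G-B) is minor, so it is i.
The scale of C major is C D E F G A B; E is degree 3, and the triad built there (E-G-B) is minor, so it is iii.

i in E minor; iii in C major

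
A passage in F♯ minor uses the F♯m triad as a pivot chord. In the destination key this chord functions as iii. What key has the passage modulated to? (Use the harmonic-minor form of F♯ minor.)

D major

The numeral iii denotes a minor triad on scale degree 3. With F♯ on degree 3, the tonic of the new key is D.
Degree 3 carries a minor triad in major keys, so the destination is D major.
Check: the diatonic triads of D major are D (I), Em (ii), F♯m (iii), G (IV), A (V), Bm (vi), C♯dim (vii°) — F♯m is indeed iii.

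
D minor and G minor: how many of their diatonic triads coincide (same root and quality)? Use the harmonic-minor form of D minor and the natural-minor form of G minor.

Diatonic triads of D minor (harmonic minor): D minor (i), E diminished (ii°), F augmented (III+), G minor (iv), A major (V), B♭ major (VI), C♯ diminished (vii°).
Diatonic triads of G minor (natural minor): G minor (i), A diminished (ii°), B♭ major (III), C minor (iv), D minor (v), E♭ major (VI), F major (VII).
Matching root and quality in both lists: D minor, G minor, B♭ major.
That gives 3 common triads.

3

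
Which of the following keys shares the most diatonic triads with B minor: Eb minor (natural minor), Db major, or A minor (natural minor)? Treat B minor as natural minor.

Triads of B minor (natural minor): B minor (i), C# diminished (ii°), D major (III), E minor (iv), F# minor (v), G major (VI), A major (VII).
Eb minor (natural minor) shares 0: none.
Db major shares 0: none.
A minor (natural minor) shares 2: Em, G.
The most common triads (2) are shared with A minor.

A minor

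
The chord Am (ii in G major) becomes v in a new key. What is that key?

D minor

The numeral v denotes a minor triad on scale degree 5. With A on degree 5, the tonic of the new key is D.
Degree 5 carries a minor triad in natural-minor keys, so the destination is D minor.
Check: the diatonic triads of D minor (natural minor) are Dm (i), Edim (ii°), F (III), Gm (iv), Am (v), Bb (VI), C (VII) — Am is indeed v.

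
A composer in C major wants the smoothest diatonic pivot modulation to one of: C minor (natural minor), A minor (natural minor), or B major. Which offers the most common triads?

Triads of C major: C major (I), D minor (ii), E minor (iii), F major (IV), G major (V), A minor (vi), B diminished (vii°).
C minor (natural minor) shares 0: none.
A minor (natural minor) shares 7: C, Dm, Em, F, G, Am, Bdim.
B major shares 0: none.
The most common triads (7) are shared with A minor.

A minor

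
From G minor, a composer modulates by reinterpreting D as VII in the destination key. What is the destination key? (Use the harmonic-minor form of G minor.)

The numeral VII denotes a major triad on scale degree 7. With D on degree 7, the tonic of the new key is E.
Degree 7 carries a major triad in natural-minor keys, so the destination is E minor.
Check: the diatonic triads of E minor (natural minor) are Em (i), F#dim (ii°), G (III), Am (iv), Bm (v), C (VI), D (VII) — D is indeed VII.

E minor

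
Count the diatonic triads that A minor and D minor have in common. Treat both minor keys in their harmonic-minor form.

1

Diatonic triads of A minor (harmonic minor): Am (i), Bdim (ii°), Caug (III+), Dm (iv), E (V), F (VI), G#dim (vii°).
Diatonic triads of D minor (harmonic minor): Dm (i), Edim (ii°), Faug (III+), Gm (iv), A (V), Bb (VI), C#dim (vii°).
Matching root and quality in both lists: Dm.
That gives 1 common triad.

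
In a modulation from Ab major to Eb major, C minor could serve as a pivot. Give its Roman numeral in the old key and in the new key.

iii in Ab major; vi in Eb major

The scale of Ab major is Ab Bb C Db Eb F G; C is degree 3, and the triad built there (C-Eb-G) is minor, so it is iii.
The scale of Eb major is Eb F G Ab Bb C D; C is degree 6, and the triad built there (C-Eb-G) is minor, so it is vi.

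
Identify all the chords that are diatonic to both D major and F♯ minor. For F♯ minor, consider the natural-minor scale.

Triads in D major: D major (I), E minor (ii), F♯ minor (iii), G major (IV), A major (V), B minor (vi), C♯ diminished (vii°).
Triads in F♯ minor (natural minor): F♯ minor (i), G♯ diminished (ii°), A major (III), B minor (iv), C♯ minor (v), D major (VI), E major (VII).
Shared triads with their functions: D major (I in D major, VI in F♯ minor); F♯ minor (iii in D major, i in F♯ minor); A major (V in D major, III in F♯ minor); B minor (vi in D major, iv in F♯ minor).

D, F♯m, A, Bm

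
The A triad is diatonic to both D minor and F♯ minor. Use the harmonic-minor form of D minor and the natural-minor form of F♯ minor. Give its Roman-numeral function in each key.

The scale of D minor (harmonic minor) is D E F G A B♭ C♯; A is degree 5, and the triad built there (A-C♯-E) is major, so it is V.
The scale of F♯ minor (natural minor) is F♯ G♯ A B C♯ D E; A is degree 3, and the triad built there (A-C♯-E) is major, so it is III.

V in D minor; III in F♯ minor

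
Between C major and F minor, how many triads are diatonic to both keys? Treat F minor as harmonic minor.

1

Diatonic triads of C major: C major (I), D minor (ii), E minor (iii), F major (IV), G major (V), A minor (vi), B diminished (vii°).
Diatonic triads of F minor (harmonic minor): F minor (i), G diminished (ii°), Ab augmented (III+), Bb minor (iv), C major (V), Db major (VI), E diminished (vii°).
Matching root and quality in both lists: C major.
That gives 1 common triad.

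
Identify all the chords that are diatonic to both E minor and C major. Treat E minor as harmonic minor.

Triads in E minor (harmonic minor): E minor (i), F# diminished (ii°), G augmented (III+), A minor (iv), B major (V), C major (VI), D# diminished (vii°).
Triads in C major: C major (I), D minor (ii), E minor (iii), F major (IV), G major (V), A minor (vi), B diminished (vii°).
Shared triads with their functions: E minor (i in E minor, iii in C major); A minor (iv in E minor, vi in C major); C major (VI in E minor, I in C major).

Em, Am, C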